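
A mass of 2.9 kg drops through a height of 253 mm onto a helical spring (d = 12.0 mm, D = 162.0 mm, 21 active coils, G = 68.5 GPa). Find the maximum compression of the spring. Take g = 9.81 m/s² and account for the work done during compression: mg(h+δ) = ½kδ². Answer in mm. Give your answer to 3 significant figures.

k = Gd⁴/(8D³N_a) = (68.5×10³)(12.0⁴)/(8·162.0³·21) = 1.9887 N/mm
W = mg = 2.9 × 9.81 = 28.449 N
½kδ² − Wδ − Wh = 0 → δ = (W + √(W² + 2kWh))/k
δ = (28.449 + √(809.35 + 28627.2))/1.9887 = (28.449 + 171.57)/1.9887 = 100.58 mm

101 mm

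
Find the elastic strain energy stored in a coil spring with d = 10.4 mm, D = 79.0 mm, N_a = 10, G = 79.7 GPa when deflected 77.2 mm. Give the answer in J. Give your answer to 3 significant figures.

k = Gd⁴/(8D³N_a) = (79.7×10³)(10.4⁴)/(8·79.0³·10) = 23.639 N/mm
U = ½kδ² = 0.5 × 23.639 × 77.2² = 70441 N·mm = 70.441 J

70.4 J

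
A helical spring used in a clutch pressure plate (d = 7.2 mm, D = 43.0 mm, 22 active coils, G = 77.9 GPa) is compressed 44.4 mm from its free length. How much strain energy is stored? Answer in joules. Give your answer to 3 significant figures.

k = Gd⁴/(8D³N_a) = (77.9×10³)(7.2⁴)/(8·43.0³·22) = 14.961 N/mm
U = ½kδ² = 0.5 × 14.961 × 44.4² = 14746 N·mm = 14.746 J

14.7 J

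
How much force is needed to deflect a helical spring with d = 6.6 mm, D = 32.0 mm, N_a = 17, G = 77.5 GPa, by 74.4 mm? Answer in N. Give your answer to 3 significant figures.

2460 N

k = Gd⁴/(8D³N_a) = (77.5×10³)(6.6⁴)/(8·32.0³·17) = 32.998 N/mm
F = k·δ = 32.998 × 74.4 = 2455.1 N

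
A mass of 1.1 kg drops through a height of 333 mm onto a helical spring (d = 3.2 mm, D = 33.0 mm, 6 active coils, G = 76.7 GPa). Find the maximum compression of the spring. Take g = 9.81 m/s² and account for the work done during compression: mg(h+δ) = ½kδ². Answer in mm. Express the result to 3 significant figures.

k = Gd⁴/(8D³N_a) = (76.7×10³)(3.2⁴)/(8·33.0³·6) = 4.6624 N/mm
W = mg = 1.1 × 9.81 = 10.791 N
½kδ² − Wδ − Wh = 0 → δ = (W + √(W² + 2kWh))/k
δ = (10.791 + √(116.45 + 33508))/4.6624 = (10.791 + 183.37)/4.6624 = 41.644 mm

41.6 mm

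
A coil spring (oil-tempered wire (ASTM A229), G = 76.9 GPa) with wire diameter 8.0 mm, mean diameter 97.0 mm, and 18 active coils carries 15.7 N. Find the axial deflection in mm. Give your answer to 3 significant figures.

6.55 mm

k = Gd⁴/(8D³N_a) = (76.9×10³)(8.0⁴)/(8·97.0³·18) = 2.3967 N/mm
δ = F/k = 15.7 / 2.3967 = 6.5508 mm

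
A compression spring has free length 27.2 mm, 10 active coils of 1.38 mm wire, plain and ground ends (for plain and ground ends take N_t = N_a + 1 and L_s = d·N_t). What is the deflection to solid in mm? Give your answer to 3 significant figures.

N_t = 11; L_s = 1.38·11 = 15.18 mm
δ_solid = L₀ − L_s = 27.2 − 15.18 = 12.02 mm

12.0 mm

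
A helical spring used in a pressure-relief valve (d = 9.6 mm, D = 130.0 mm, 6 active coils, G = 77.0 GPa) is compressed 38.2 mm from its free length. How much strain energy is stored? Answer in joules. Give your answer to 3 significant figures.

k = Gd⁴/(8D³N_a) = (77.0×10³)(9.6⁴)/(8·130.0³·6) = 6.2016 N/mm
U = ½kδ² = 0.5 × 6.2016 × 38.2² = 4524.8 N·mm = 4.5248 J

4.52 J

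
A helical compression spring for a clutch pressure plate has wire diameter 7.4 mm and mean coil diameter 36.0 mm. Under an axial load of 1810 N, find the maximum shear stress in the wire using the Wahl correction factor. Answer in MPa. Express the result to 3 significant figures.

541 MPa

Spring index C = D/d = 36.0/7.4 = 4.8649
K_W = (4C−1)/(4C−4) + 0.615/C = 18.459/15.459 + 0.1264 = 1.3205
τ₀ = 8FD/(πd³) = 8·1810·36.0/(π·7.4³) = 521280/1273 = 409.47 MPa
τ_max = K·τ₀ = 1.3205 × 409.47 = 540.7 MPa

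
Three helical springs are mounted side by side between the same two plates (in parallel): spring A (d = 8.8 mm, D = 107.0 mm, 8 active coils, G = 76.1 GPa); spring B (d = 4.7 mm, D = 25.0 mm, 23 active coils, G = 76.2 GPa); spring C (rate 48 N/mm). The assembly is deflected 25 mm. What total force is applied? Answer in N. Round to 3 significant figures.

1670 N

k_A = Gd⁴/(8D³N_a) = (76.1×10³)(8.8⁴)/(8·107.0³·8) = 5.8208 N/mm
k_B = Gd⁴/(8D³N_a) = (76.2×10³)(4.7⁴)/(8·25.0³·23) = 12.933 N/mm
Parallel: k_eq = 5.8208 + 12.933 + 48 = 66.754 N/mm
F = k_eq·δ = 66.754·25 = 1668.9 N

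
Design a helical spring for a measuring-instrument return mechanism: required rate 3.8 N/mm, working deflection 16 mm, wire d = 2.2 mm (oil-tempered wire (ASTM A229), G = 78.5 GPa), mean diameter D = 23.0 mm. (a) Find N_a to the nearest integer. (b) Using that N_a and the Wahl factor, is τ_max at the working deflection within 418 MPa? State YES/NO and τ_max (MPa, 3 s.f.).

N_a = Gd⁴/(8D³k) = (78.5×10³)(2.2⁴)/(8·23.0³·3.8) = 4.972 → N_a = 5
Actual rate k = Gd⁴/(8D³·5) = 3.7785 N/mm
Working load F = kδ = 3.7785·16 = 60.456 N
C = 23.0/2.2 = 10.4545; K_W = (4C−1)/(4C−4)+0.615/C = 1.1382
τ_max = K_W·8FD/(πd³) = 1.1382·332.53 = 378.48 MPa
τ_max ≤ 418 MPa → acceptable

(a) 5 coils; (b) YES, τ_max = 378 MPa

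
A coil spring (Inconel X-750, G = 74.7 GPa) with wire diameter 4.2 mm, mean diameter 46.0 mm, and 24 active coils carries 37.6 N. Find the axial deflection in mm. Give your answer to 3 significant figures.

k = Gd⁴/(8D³N_a) = (74.7×10³)(4.2⁴)/(8·46.0³·24) = 1.2438 N/mm
δ = F/k = 37.6 / 1.2438 = 30.23 mm

30.2 mm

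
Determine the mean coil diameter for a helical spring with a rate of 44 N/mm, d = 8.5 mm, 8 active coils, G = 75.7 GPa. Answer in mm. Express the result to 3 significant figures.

D = (Gd⁴/(8N_a·k))^(1/3) = (75.7×10³·8.5⁴/(8·8·44))^(1/3)
  = (140326)^(1/3) = 51.9652 mm

52.0 mm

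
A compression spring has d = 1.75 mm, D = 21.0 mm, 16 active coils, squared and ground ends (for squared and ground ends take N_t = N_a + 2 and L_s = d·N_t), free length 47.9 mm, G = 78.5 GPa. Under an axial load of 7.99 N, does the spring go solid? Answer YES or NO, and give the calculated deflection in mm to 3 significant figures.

NO, δ = 12.9 mm

k = Gd⁴/(8D³N_a) = (78.5×10³)(1.75⁴)/(8·21.0³·16) = 0.62109 N/mm
N_t = 18; L_s = 1.75·18 = 31.5 mm; δ_solid = L₀ − L_s = 47.9 − 31.5 = 16.4 mm
δ = F/k = 7.99/0.62109 = 12.864 mm
δ < δ_solid → spring does not go solid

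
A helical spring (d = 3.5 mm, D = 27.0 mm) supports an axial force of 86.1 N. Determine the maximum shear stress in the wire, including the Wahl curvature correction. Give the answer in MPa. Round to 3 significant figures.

Spring index C = D/d = 27.0/3.5 = 7.7143
K_W = (4C−1)/(4C−4) + 0.615/C = 29.857/26.857 + 0.0797 = 1.1914
τ₀ = 8FD/(πd³) = 8·86.1·27.0/(π·3.5³) = 18597.6/134.7 = 138.07 MPa
τ_max = K·τ₀ = 1.1914 × 138.07 = 164.5 MPa

165 MPa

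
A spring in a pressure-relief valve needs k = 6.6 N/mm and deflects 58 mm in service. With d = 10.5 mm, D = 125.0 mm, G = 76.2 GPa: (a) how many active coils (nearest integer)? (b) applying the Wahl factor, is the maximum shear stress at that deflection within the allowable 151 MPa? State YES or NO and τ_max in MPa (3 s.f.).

N_a = Gd⁴/(8D³k) = (76.2×10³)(10.5⁴)/(8·125.0³·6.6) = 8.981 → N_a = 9
Actual rate k = Gd⁴/(8D³·9) = 6.5864 N/mm
Working load F = kδ = 6.5864·58 = 382.01 N
C = 125.0/10.5 = 11.9048; K_W = (4C−1)/(4C−4)+0.615/C = 1.1204
τ_max = K_W·8FD/(πd³) = 1.1204·105.04 = 117.69 MPa
τ_max ≤ 151 MPa → acceptable

(a) 9 coils; (b) YES, τ_max = 118 MPa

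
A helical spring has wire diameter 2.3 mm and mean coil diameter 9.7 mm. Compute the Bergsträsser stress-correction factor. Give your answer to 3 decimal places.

1.361

C = D/d = 9.7/2.3 = 4.2174
K_B = (4C+2)/(4C−3) = 18.870/13.870 = 1.3605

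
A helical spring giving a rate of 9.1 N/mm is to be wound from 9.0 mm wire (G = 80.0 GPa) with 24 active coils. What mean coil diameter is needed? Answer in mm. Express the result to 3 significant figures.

D = (Gd⁴/(8N_a·k))^(1/3) = (80.0×10³·9.0⁴/(8·24·9.1))^(1/3)
  = (300412)^(1/3) = 66.9739 mm

67.0 mm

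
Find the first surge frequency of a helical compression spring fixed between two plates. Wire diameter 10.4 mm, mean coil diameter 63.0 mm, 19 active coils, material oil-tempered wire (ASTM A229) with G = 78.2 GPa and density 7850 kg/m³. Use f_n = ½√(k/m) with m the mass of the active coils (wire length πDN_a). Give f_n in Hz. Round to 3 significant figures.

49.0 Hz

k = Gd⁴/(8D³N_a) = (78.2×10³)(10.4⁴)/(8·63.0³·19) = 24.07 N/mm = 24070 N/m
Wire length L = πDN_a = π·63.0·19 = 3760.5 mm
m = ρ·(πd²/4)·L = 7850 × 84.949×10⁻⁶ m² × 3.7605 m = 2.5077 kg
f_n = ½√(k/m) = 0.5·√(24070/2.5077) = 0.5·√(9598.5) = 48.986 Hz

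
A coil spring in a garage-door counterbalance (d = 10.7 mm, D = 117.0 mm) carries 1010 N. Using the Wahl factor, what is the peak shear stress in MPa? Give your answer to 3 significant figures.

278 MPa

Spring index C = D/d = 117.0/10.7 = 10.9346
K_W = (4C−1)/(4C−4) + 0.615/C = 42.738/39.738 + 0.0562 = 1.1317
τ₀ = 8FD/(πd³) = 8·1010·117.0/(π·10.7³) = 945360/3848.6 = 245.64 MPa
τ_max = K·τ₀ = 1.1317 × 245.64 = 278 MPa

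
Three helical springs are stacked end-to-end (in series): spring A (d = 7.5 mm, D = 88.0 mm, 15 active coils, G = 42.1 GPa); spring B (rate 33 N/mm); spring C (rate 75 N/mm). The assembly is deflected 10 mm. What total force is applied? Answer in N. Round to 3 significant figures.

k_A = Gd⁴/(8D³N_a) = (42.1×10³)(7.5⁴)/(8·88.0³·15) = 1.6289 N/mm
Series: 1/k_eq = 1/1.6289 + 1/33 + 1/75 = 0.65754; k_eq = 1.5208 N/mm
F = k_eq·δ = 1.5208·10 = 15.208 N

15.2 N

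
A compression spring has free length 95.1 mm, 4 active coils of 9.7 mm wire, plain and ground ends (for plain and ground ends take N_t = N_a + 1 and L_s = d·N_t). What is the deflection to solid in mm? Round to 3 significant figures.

N_t = 5; L_s = 9.7·5 = 48.5 mm
δ_solid = L₀ − L_s = 95.1 − 48.5 = 46.6 mm

46.6 mm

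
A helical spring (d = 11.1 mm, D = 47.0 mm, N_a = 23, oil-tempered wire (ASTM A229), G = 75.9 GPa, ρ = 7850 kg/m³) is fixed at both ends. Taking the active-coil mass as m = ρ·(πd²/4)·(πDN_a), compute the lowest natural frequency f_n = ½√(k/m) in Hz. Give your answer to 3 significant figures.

k = Gd⁴/(8D³N_a) = (75.9×10³)(11.1⁴)/(8·47.0³·23) = 60.315 N/mm = 60315 N/m
Wire length L = πDN_a = π·47.0·23 = 3396.1 mm
m = ρ·(πd²/4)·L = 7850 × 96.769×10⁻⁶ m² × 3.3961 m = 2.5798 kg
f_n = ½√(k/m) = 0.5·√(60315/2.5798) = 0.5·√(23380) = 76.452 Hz

76.5 Hz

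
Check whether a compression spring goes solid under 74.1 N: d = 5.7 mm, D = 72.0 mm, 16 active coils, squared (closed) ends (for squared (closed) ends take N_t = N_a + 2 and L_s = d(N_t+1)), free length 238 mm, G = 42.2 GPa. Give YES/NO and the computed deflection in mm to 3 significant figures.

k = Gd⁴/(8D³N_a) = (42.2×10³)(5.7⁴)/(8·72.0³·16) = 0.9324 N/mm
N_t = 18; L_s = 5.7·19 = 108.3 mm; δ_solid = L₀ − L_s = 238 − 108.3 = 129.7 mm
δ = F/k = 74.1/0.9324 = 79.472 mm
δ < δ_solid → spring does not go solid

NO, δ = 79.5 mm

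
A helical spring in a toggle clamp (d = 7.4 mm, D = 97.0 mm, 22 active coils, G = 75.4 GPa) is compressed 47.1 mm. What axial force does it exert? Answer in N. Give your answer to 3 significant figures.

k = Gd⁴/(8D³N_a) = (75.4×10³)(7.4⁴)/(8·97.0³·22) = 1.4076 N/mm
F = k·δ = 1.4076 × 47.1 = 66.297 N

66.3 N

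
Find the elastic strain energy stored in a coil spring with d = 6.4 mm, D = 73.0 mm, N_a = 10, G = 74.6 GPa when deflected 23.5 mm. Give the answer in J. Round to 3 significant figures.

1.11 J

k = Gd⁴/(8D³N_a) = (74.6×10³)(6.4⁴)/(8·73.0³·10) = 4.0216 N/mm
U = ½kδ² = 0.5 × 4.0216 × 23.5² = 1110.5 N·mm = 1.1105 J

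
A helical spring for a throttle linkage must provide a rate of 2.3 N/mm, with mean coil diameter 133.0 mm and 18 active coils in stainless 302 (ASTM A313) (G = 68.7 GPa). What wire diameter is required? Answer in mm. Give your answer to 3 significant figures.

10.3 mm

d = (8D³N_a·k / G)^(1/4) = (8·133.0³·18·2.3 / (68.7×10³))^0.25
  = (11342)^0.25 = 10.3198 mm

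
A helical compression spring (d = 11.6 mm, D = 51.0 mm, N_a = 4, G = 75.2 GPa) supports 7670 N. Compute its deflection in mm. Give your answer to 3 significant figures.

k = Gd⁴/(8D³N_a) = (75.2×10³)(11.6⁴)/(8·51.0³·4) = 320.77 N/mm
δ = F/k = 7670 / 320.77 = 23.911 mm

23.9 mm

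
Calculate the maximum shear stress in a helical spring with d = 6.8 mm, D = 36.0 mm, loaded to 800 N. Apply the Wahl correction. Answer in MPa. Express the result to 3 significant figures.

Spring index C = D/d = 36.0/6.8 = 5.2941
K_W = (4C−1)/(4C−4) + 0.615/C = 20.176/17.176 + 0.1162 = 1.2908
τ₀ = 8FD/(πd³) = 8·800·36.0/(π·6.8³) = 230400/987.82 = 233.24 MPa
τ_max = K·τ₀ = 1.2908 × 233.24 = 301.07 MPa

301 MPa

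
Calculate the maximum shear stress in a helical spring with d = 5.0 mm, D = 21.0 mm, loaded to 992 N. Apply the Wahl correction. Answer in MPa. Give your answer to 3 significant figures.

586 MPa

Spring index C = D/d = 21.0/5.0 = 4.2000
K_W = (4C−1)/(4C−4) + 0.615/C = 15.800/12.800 + 0.1464 = 1.3808
τ₀ = 8FD/(πd³) = 8·992·21.0/(π·5.0³) = 166656/392.7 = 424.39 MPa
τ_max = K·τ₀ = 1.3808 × 424.39 = 585.99 MPa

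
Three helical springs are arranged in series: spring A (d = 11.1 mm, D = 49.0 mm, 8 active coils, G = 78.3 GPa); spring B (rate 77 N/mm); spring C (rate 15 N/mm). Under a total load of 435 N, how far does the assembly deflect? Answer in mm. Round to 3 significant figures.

k_A = Gd⁴/(8D³N_a) = (78.3×10³)(11.1⁴)/(8·49.0³·8) = 157.86 N/mm
Series: 1/k_eq = 1/157.86 + 1/77 + 1/15 = 0.085988; k_eq = 11.63 N/mm
δ = F/k_eq = 435/11.63 = 37.405 mm

37.4 mm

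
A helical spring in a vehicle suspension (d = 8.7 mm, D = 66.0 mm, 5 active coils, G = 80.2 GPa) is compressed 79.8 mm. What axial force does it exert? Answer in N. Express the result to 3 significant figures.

k = Gd⁴/(8D³N_a) = (80.2×10³)(8.7⁴)/(8·66.0³·5) = 39.954 N/mm
F = k·δ = 39.954 × 79.8 = 3188.3 N

3190 N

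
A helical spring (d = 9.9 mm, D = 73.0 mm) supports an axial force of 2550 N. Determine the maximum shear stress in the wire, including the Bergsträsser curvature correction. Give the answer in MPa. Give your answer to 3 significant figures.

581 MPa

Spring index C = D/d = 73.0/9.9 = 7.3737
K_B = (4C+2)/(4C−3) = 31.495/26.495 = 1.1887
τ₀ = 8FD/(πd³) = 8·2550·73.0/(π·9.9³) = 1.4892e+06/3048.3 = 488.54 MPa
τ_max = K·τ₀ = 1.1887 × 488.54 = 580.73 MPa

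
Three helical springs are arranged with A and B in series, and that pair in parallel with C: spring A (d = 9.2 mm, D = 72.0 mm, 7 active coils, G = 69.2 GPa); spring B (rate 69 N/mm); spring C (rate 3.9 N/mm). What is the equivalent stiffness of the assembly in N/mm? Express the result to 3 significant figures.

k_A = Gd⁴/(8D³N_a) = (69.2×10³)(9.2⁴)/(8·72.0³·7) = 23.718 N/mm
Springs A,B series: k_AB = 1/(1/23.718+1/69) = 17.651 N/mm; parallel with C: k_eq = 17.651+3.9 = 21.551 N/mm

21.6 N/mm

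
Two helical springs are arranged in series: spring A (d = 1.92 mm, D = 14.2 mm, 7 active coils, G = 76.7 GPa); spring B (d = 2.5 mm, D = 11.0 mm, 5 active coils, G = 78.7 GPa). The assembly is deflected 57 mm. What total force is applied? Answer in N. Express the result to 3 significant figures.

k_A = Gd⁴/(8D³N_a) = (76.7×10³)(1.92⁴)/(8·14.2³·7) = 6.5005 N/mm
k_B = Gd⁴/(8D³N_a) = (78.7×10³)(2.5⁴)/(8·11.0³·5) = 57.743 N/mm
Series: 1/k_eq = 1/6.5005 + 1/57.743 = 0.17115; k_eq = 5.8427 N/mm
F = k_eq·δ = 5.8427·57 = 333.04 N

333 N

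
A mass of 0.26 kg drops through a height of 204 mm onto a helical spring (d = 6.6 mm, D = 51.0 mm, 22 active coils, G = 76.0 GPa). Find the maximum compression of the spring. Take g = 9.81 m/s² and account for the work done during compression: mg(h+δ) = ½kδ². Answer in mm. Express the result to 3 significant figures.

13.4 mm

k = Gd⁴/(8D³N_a) = (76.0×10³)(6.6⁴)/(8·51.0³·22) = 6.1768 N/mm
W = mg = 0.26 × 9.81 = 2.5506 N
½kδ² − Wδ − Wh = 0 → δ = (W + √(W² + 2kWh))/k
δ = (2.5506 + √(6.5056 + 6427.89))/6.1768 = (2.5506 + 80.215)/6.1768 = 13.399 mm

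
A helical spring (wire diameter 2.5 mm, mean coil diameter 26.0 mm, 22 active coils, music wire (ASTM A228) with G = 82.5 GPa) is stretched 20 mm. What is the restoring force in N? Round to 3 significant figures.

20.8 N

k = Gd⁴/(8D³N_a) = (82.5×10³)(2.5⁴)/(8·26.0³·22) = 1.0418 N/mm
F = k·δ = 1.0418 × 20 = 20.836 N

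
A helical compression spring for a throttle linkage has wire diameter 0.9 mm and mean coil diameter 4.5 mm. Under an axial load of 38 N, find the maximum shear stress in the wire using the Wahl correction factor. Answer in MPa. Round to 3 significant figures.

Spring index C = D/d = 4.5/0.9 = 5.0000
K_W = (4C−1)/(4C−4) + 0.615/C = 19.000/16.000 + 0.1230 = 1.3105
τ₀ = 8FD/(πd³) = 8·38·4.5/(π·0.9³) = 1368/2.2902 = 597.32 MPa
τ_max = K·τ₀ = 1.3105 × 597.32 = 782.79 MPa

783 MPa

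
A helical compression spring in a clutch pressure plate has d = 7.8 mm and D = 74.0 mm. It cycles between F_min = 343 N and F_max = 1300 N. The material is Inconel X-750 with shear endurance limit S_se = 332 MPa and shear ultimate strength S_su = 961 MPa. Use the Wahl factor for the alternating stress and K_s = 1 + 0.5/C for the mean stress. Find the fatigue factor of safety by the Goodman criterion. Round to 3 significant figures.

0.983

C = D/d = 74.0/7.8 = 9.4872; K_W = (4C−1)/(4C−4)+0.615/C = 1.1532; K_s = 1+0.5/C = 1.0527
F_a = (F_max−F_min)/2 = 478.5 N; F_m = (F_max+F_min)/2 = 821.5 N
τ_a = K_W·8F_aD/(πd³) = 1.1532 × 190.01 = 219.11 MPa
τ_m = K_s·8F_mD/(πd³) = 1.0527 × 326.21 = 343.4 MPa
Goodman: 1/n_f = τ_a/S_se + τ_m/S_su = 219.11/332 + 343.4/961 = 0.65998 + 0.35734 = 1.0173
n_f = 1/1.0173 = 0.983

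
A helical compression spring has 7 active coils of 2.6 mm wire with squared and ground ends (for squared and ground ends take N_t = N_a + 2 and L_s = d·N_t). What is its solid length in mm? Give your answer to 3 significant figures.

23.4 mm

squared and ground ends: N_t = N_a + 2 = 7 + 2 = 9
L_s = d·N_t = 2.6 × 9 = 23.4 mm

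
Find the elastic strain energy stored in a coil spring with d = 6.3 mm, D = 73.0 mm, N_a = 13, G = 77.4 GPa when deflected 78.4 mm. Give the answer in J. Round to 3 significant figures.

9.26 J

k = Gd⁴/(8D³N_a) = (77.4×10³)(6.3⁴)/(8·73.0³·13) = 3.0137 N/mm
U = ½kδ² = 0.5 × 3.0137 × 78.4² = 9262 N·mm = 9.262 J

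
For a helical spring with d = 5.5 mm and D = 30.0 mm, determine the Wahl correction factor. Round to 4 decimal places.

1.2811

C = D/d = 30.0/5.5 = 5.4545
K_W = (4C−1)/(4C−4) + 0.615/C = 20.818/17.818 + 0.1128 = 1.2811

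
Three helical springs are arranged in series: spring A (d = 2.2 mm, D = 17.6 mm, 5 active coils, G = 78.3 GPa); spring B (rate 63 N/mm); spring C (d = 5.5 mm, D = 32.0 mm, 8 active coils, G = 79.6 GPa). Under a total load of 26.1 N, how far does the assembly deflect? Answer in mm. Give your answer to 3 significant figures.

4.27 mm

k_A = Gd⁴/(8D³N_a) = (78.3×10³)(2.2⁴)/(8·17.6³·5) = 8.4111 N/mm
k_C = Gd⁴/(8D³N_a) = (79.6×10³)(5.5⁴)/(8·32.0³·8) = 34.732 N/mm
Series: 1/k_eq = 1/8.4111 + 1/63 + 1/34.732 = 0.16355; k_eq = 6.1142 N/mm
δ = F/k_eq = 26.1/6.1142 = 4.2688 mm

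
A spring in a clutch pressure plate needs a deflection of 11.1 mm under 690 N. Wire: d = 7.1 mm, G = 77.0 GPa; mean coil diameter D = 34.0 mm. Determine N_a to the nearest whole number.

10

Required rate k = F/δ = 690/11.1 = 62.162 N/mm
N_a = Gd⁴/(8D³k) = (77.0×10³ × 7.1⁴)/(8 × 34.0³ × 62.162)
    = 1.9567e+08 / 1.95458e+07 = 10.01 → 10 coils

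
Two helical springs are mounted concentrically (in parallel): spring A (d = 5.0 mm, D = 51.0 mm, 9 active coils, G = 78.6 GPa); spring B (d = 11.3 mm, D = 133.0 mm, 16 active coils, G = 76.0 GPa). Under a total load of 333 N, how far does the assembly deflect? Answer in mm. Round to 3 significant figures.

36.0 mm

k_A = Gd⁴/(8D³N_a) = (78.6×10³)(5.0⁴)/(8·51.0³·9) = 5.1435 N/mm
k_B = Gd⁴/(8D³N_a) = (76.0×10³)(11.3⁴)/(8·133.0³·16) = 4.1149 N/mm
Parallel: k_eq = 5.1435 + 4.1149 = 9.2584 N/mm
δ = F/k_eq = 333/9.2584 = 35.967 mm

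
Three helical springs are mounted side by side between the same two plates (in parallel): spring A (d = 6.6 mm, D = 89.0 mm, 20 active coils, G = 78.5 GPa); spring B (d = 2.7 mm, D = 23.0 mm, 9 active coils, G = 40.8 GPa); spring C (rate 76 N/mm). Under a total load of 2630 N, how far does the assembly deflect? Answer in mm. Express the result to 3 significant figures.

33.0 mm

k_A = Gd⁴/(8D³N_a) = (78.5×10³)(6.6⁴)/(8·89.0³·20) = 1.3206 N/mm
k_B = Gd⁴/(8D³N_a) = (40.8×10³)(2.7⁴)/(8·23.0³·9) = 2.4751 N/mm
Parallel: k_eq = 1.3206 + 2.4751 + 76 = 79.796 N/mm
δ = F/k_eq = 2630/79.796 = 32.959 mm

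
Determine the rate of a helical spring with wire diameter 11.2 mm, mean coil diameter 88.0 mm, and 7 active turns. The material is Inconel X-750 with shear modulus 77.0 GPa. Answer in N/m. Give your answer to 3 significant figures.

k = Gd⁴/(8D³N_a) = (77.0×10³ × 11.2⁴) / (8 × 88.0³ × 7)
  = 1.21161e+09 / 3.81624e+07 = 31.749 N/mm = 31749 N/m

31700 N/m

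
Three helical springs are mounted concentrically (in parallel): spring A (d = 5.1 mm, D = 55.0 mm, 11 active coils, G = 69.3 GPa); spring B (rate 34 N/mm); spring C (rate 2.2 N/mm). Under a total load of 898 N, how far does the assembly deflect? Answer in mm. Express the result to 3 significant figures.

k_A = Gd⁴/(8D³N_a) = (69.3×10³)(5.1⁴)/(8·55.0³·11) = 3.2022 N/mm
Parallel: k_eq = 3.2022 + 34 + 2.2 = 39.402 N/mm
δ = F/k_eq = 898/39.402 = 22.791 mm

22.8 mm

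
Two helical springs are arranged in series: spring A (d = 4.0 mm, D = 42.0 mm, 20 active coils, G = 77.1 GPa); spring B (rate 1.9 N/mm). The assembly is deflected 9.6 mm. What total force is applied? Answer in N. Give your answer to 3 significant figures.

8.52 N

k_A = Gd⁴/(8D³N_a) = (77.1×10³)(4.0⁴)/(8·42.0³·20) = 1.665 N/mm
Series: 1/k_eq = 1/1.665 + 1/1.9 = 1.1269; k_eq = 0.88739 N/mm
F = k_eq·δ = 0.88739·9.6 = 8.5189 N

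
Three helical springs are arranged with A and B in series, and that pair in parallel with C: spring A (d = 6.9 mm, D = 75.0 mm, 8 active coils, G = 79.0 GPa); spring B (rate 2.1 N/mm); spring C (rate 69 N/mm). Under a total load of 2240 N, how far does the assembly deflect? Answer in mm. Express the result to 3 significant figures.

31.7 mm

k_A = Gd⁴/(8D³N_a) = (79.0×10³)(6.9⁴)/(8·75.0³·8) = 6.6322 N/mm
Springs A,B series: k_AB = 1/(1/6.6322+1/2.1) = 1.595 N/mm; parallel with C: k_eq = 1.595+69 = 70.595 N/mm
δ = F/k_eq = 2240/70.595 = 31.73 mm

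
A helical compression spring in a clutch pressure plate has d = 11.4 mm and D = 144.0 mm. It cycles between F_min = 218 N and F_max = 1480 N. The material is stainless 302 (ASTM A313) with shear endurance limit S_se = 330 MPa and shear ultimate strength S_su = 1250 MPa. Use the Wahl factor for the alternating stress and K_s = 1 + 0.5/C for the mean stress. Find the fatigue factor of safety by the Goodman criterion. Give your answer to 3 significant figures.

C = D/d = 144.0/11.4 = 12.6316; K_W = (4C−1)/(4C−4)+0.615/C = 1.1132; K_s = 1+0.5/C = 1.0396
F_a = (F_max−F_min)/2 = 631 N; F_m = (F_max+F_min)/2 = 849 N
τ_a = K_W·8F_aD/(πd³) = 1.1132 × 156.18 = 173.85 MPa
τ_m = K_s·8F_mD/(πd³) = 1.0396 × 210.13 = 218.45 MPa
Goodman: 1/n_f = τ_a/S_se + τ_m/S_su = 173.85/330 + 218.45/1250 = 0.52682 + 0.17476 = 0.70158
n_f = 1/0.70158 = 1.425

1.43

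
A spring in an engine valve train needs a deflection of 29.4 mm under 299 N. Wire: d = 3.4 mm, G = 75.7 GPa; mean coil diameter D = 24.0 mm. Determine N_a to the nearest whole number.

9

Required rate k = F/δ = 299/29.4 = 10.17 N/mm
N_a = Gd⁴/(8D³k) = (75.7×10³ × 3.4⁴)/(8 × 24.0³ × 10.17)
    = 1.01161e+07 / 1.12473e+06 = 8.994 → 9 coils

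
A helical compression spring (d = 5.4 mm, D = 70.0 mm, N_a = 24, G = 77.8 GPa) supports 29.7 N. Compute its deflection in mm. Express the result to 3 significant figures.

29.6 mm

k = Gd⁴/(8D³N_a) = (77.8×10³)(5.4⁴)/(8·70.0³·24) = 1.0045 N/mm
δ = F/k = 29.7 / 1.0045 = 29.566 mm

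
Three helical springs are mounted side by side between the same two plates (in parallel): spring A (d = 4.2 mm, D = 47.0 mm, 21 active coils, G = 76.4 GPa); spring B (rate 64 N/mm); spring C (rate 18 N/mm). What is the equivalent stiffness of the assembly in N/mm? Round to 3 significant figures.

k_A = Gd⁴/(8D³N_a) = (76.4×10³)(4.2⁴)/(8·47.0³·21) = 1.363 N/mm
Parallel: k_eq = 1.363 + 64 + 18 = 83.363 N/mm

83.4 N/mm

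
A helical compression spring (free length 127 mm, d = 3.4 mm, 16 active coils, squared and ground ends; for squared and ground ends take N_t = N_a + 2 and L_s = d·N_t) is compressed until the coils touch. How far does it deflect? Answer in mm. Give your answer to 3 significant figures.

N_t = 18; L_s = 3.4·18 = 61.2 mm
δ_solid = L₀ − L_s = 127 − 61.2 = 65.8 mm

65.8 mm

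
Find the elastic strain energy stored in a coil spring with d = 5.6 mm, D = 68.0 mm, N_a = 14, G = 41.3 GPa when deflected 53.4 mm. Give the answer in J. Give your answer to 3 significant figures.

1.64 J

k = Gd⁴/(8D³N_a) = (41.3×10³)(5.6⁴)/(8·68.0³·14) = 1.1533 N/mm
U = ½kδ² = 0.5 × 1.1533 × 53.4² = 1644.4 N·mm = 1.6444 J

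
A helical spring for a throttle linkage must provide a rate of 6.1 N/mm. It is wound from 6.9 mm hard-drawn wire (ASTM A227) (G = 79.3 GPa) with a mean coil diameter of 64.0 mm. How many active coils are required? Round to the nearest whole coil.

14

N_a = Gd⁴/(8D³k) = (79.3×10³ × 6.9⁴)/(8 × 64.0³ × 6.1)
    = 1.7975e+08 / 1.27926e+07 = 14.05 → 14 coils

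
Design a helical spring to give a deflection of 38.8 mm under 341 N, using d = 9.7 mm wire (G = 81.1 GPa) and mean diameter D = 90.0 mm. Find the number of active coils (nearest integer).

14

Required rate k = F/δ = 341/38.8 = 8.7887 N/mm
N_a = Gd⁴/(8D³k) = (81.1×10³ × 9.7⁴)/(8 × 90.0³ × 8.7887)
    = 7.17972e+08 / 5.12555e+07 = 14.01 → 14 coils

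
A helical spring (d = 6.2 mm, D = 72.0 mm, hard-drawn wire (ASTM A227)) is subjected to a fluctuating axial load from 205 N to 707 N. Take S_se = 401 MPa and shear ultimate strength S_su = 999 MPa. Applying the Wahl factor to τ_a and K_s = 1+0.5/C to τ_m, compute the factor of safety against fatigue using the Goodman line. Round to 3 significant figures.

1.10

C = D/d = 72.0/6.2 = 11.6129; K_W = (4C−1)/(4C−4)+0.615/C = 1.1236; K_s = 1+0.5/C = 1.0431
F_a = (F_max−F_min)/2 = 251 N; F_m = (F_max+F_min)/2 = 456 N
τ_a = K_W·8F_aD/(πd³) = 1.1236 × 193.1 = 216.97 MPa
τ_m = K_s·8F_mD/(πd³) = 1.0431 × 350.8 = 365.91 MPa
Goodman: 1/n_f = τ_a/S_se + τ_m/S_su = 216.97/401 + 365.91/999 = 0.54106 + 0.36627 = 0.90734
n_f = 1/0.90734 = 1.102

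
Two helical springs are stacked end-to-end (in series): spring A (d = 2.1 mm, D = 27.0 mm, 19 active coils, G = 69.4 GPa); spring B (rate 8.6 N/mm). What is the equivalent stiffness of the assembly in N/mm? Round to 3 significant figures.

k_A = Gd⁴/(8D³N_a) = (69.4×10³)(2.1⁴)/(8·27.0³·19) = 0.45113 N/mm
Series: 1/k_eq = 1/0.45113 + 1/8.6 = 2.3329; k_eq = 0.42864 N/mm

0.429 N/mm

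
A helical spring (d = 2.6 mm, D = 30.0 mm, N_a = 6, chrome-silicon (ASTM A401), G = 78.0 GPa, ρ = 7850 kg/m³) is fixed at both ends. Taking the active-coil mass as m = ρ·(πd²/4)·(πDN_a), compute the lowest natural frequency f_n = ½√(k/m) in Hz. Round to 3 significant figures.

k = Gd⁴/(8D³N_a) = (78.0×10³)(2.6⁴)/(8·30.0³·6) = 2.7503 N/mm = 2750.3 N/m
Wire length L = πDN_a = π·30.0·6 = 565.49 mm
m = ρ·(πd²/4)·L = 7850 × 5.3093×10⁻⁶ m² × 0.56549 m = 0.023568 kg
f_n = ½√(k/m) = 0.5·√(2750.3/0.023568) = 0.5·√(1.167e+05) = 170.8 Hz

171 Hz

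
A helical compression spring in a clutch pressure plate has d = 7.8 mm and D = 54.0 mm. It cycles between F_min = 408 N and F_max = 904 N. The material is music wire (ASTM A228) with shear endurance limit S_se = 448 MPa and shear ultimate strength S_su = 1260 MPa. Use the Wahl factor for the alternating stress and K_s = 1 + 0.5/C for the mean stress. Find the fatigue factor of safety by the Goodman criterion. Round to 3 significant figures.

C = D/d = 54.0/7.8 = 6.9231; K_W = (4C−1)/(4C−4)+0.615/C = 1.2155; K_s = 1+0.5/C = 1.0722
F_a = (F_max−F_min)/2 = 248 N; F_m = (F_max+F_min)/2 = 656 N
τ_a = K_W·8F_aD/(πd³) = 1.2155 × 71.862 = 87.346 MPa
τ_m = K_s·8F_mD/(πd³) = 1.0722 × 190.09 = 203.82 MPa
Goodman: 1/n_f = τ_a/S_se + τ_m/S_su = 87.346/448 + 203.82/1260 = 0.19497 + 0.16176 = 0.35673
n_f = 1/0.35673 = 2.803

2.80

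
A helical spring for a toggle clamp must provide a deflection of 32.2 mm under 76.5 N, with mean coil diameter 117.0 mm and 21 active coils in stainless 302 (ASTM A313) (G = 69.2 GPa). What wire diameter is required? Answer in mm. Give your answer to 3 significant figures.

9.80 mm

Required rate k = F/δ = 76.5/32.2 = 2.3758 N/mm
d = (8D³N_a·k / G)^(1/4) = (8·117.0³·21·2.3758 / (69.2×10³))^0.25
  = (9237.8)^0.25 = 9.8037 mm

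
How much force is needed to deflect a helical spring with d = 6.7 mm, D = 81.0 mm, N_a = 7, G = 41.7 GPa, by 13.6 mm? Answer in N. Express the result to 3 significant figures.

k = Gd⁴/(8D³N_a) = (41.7×10³)(6.7⁴)/(8·81.0³·7) = 2.8235 N/mm
F = k·δ = 2.8235 × 13.6 = 38.4 N

38.4 N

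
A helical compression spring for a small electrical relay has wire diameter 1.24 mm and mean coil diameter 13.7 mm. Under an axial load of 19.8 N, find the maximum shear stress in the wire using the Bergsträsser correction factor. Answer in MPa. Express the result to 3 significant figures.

Spring index C = D/d = 13.7/1.24 = 11.0484
K_B = (4C+2)/(4C−3) = 46.194/41.194 = 1.1214
τ₀ = 8FD/(πd³) = 8·19.8·13.7/(π·1.24³) = 2170.08/5.9898 = 362.29 MPa
τ_max = K·τ₀ = 1.1214 × 362.29 = 406.27 MPa

406 MPa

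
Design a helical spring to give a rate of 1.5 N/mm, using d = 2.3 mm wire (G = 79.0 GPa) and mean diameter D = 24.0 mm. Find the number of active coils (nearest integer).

13

N_a = Gd⁴/(8D³k) = (79.0×10³ × 2.3⁴)/(8 × 24.0³ × 1.5)
    = 2.21074e+06 / 165888 = 13.33 → 13 coils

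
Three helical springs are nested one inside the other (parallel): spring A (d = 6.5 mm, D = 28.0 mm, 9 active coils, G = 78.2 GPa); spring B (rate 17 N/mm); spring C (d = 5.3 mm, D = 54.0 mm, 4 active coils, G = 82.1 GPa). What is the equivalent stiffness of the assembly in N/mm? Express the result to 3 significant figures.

118 N/mm

k_A = Gd⁴/(8D³N_a) = (78.2×10³)(6.5⁴)/(8·28.0³·9) = 88.319 N/mm
k_C = Gd⁴/(8D³N_a) = (82.1×10³)(5.3⁴)/(8·54.0³·4) = 12.856 N/mm
Parallel: k_eq = 88.319 + 17 + 12.856 = 118.18 N/mm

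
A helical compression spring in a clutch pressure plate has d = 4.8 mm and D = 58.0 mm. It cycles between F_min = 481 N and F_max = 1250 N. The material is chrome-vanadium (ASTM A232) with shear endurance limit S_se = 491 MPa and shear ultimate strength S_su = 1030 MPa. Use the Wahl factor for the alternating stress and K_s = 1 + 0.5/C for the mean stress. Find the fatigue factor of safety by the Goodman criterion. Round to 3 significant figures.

0.428

C = D/d = 58.0/4.8 = 12.0833; K_W = (4C−1)/(4C−4)+0.615/C = 1.1186; K_s = 1+0.5/C = 1.0414
F_a = (F_max−F_min)/2 = 384.5 N; F_m = (F_max+F_min)/2 = 865.5 N
τ_a = K_W·8F_aD/(πd³) = 1.1186 × 513.5 = 574.38 MPa
τ_m = K_s·8F_mD/(πd³) = 1.0414 × 1155.9 = 1203.7 MPa
Goodman: 1/n_f = τ_a/S_se + τ_m/S_su = 574.38/491 + 1203.7/1030 = 1.16982 + 1.16865 = 2.3385
n_f = 1/2.3385 = 0.4276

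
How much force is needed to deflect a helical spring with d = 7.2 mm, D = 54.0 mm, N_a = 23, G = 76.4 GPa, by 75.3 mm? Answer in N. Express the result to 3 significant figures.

k = Gd⁴/(8D³N_a) = (76.4×10³)(7.2⁴)/(8·54.0³·23) = 7.0864 N/mm
F = k·δ = 7.0864 × 75.3 = 533.6 N

534 N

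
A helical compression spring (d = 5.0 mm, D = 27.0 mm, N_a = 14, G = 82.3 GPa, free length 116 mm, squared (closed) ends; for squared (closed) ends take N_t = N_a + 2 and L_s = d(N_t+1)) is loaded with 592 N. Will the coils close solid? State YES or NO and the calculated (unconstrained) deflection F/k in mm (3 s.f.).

k = Gd⁴/(8D³N_a) = (82.3×10³)(5.0⁴)/(8·27.0³·14) = 23.333 N/mm
N_t = 16; L_s = 5.0·17 = 85 mm; δ_solid = L₀ − L_s = 116 − 85 = 31 mm
δ = F/k = 592/23.333 = 25.372 mm
δ < δ_solid → spring does not go solid

NO, δ = 25.4 mm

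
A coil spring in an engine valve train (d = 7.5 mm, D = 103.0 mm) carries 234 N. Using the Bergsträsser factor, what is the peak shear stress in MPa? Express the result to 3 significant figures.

159 MPa

Spring index C = D/d = 103.0/7.5 = 13.7333
K_B = (4C+2)/(4C−3) = 56.933/51.933 = 1.0963
τ₀ = 8FD/(πd³) = 8·234·103.0/(π·7.5³) = 192816/1325.4 = 145.48 MPa
τ_max = K·τ₀ = 1.0963 × 145.48 = 159.49 MPa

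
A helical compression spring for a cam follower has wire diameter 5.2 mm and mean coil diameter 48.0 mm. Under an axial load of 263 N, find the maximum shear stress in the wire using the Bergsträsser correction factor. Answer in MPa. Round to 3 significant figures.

Spring index C = D/d = 48.0/5.2 = 9.2308
K_B = (4C+2)/(4C−3) = 38.923/33.923 = 1.1474
τ₀ = 8FD/(πd³) = 8·263·48.0/(π·5.2³) = 100992/441.73 = 228.63 MPa
τ_max = K·τ₀ = 1.1474 × 228.63 = 262.32 MPa

262 MPa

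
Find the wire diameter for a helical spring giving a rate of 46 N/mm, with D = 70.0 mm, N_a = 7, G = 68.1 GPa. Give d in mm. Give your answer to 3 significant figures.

d = (8D³N_a·k / G)^(1/4) = (8·70.0³·7·46 / (68.1×10³))^0.25
  = (12975)^0.25 = 10.6727 mm

10.7 mm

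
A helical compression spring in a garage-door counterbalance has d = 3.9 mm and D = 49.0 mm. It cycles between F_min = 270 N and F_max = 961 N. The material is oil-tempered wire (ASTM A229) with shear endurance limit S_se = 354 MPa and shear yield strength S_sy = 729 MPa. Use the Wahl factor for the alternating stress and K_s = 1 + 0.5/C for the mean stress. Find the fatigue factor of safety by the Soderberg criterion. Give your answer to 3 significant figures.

0.242

C = D/d = 49.0/3.9 = 12.5641; K_W = (4C−1)/(4C−4)+0.615/C = 1.1138; K_s = 1+0.5/C = 1.0398
F_a = (F_max−F_min)/2 = 345.5 N; F_m = (F_max+F_min)/2 = 615.5 N
τ_a = K_W·8F_aD/(πd³) = 1.1138 × 726.76 = 809.47 MPa
τ_m = K_s·8F_mD/(πd³) = 1.0398 × 1294.7 = 1346.2 MPa
Soderberg: 1/n_f = τ_a/S_se + τ_m/S_sy = 809.47/354 + 1346.2/729 = 2.28663 + 1.84668 = 4.1333
n_f = 1/4.1333 = 0.2419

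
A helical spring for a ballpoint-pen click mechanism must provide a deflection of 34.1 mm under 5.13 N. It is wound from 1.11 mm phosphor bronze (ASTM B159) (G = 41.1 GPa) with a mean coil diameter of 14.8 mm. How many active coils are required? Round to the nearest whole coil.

16

Required rate k = F/δ = 5.13/34.1 = 0.15044 N/mm
N_a = Gd⁴/(8D³k) = (41.1×10³ × 1.11⁴)/(8 × 14.8³ × 0.15044)
    = 62392.7 / 3901.56 = 15.99 → 16 coils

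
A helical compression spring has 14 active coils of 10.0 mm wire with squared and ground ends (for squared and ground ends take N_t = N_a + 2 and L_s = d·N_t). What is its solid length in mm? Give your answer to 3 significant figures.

160 mm

squared and ground ends: N_t = N_a + 2 = 14 + 2 = 16
L_s = d·N_t = 10.0 × 16 = 160 mm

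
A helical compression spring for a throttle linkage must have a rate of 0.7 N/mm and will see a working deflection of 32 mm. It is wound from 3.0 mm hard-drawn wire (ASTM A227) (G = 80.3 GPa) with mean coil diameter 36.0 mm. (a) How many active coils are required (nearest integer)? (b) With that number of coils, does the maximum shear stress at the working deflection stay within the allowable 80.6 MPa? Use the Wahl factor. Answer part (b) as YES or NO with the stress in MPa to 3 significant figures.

N_a = Gd⁴/(8D³k) = (80.3×10³)(3.0⁴)/(8·36.0³·0.7) = 24.89 → N_a = 25
Actual rate k = Gd⁴/(8D³·25) = 0.69705 N/mm
Working load F = kδ = 0.69705·32 = 22.306 N
C = 36.0/3.0 = 12.0000; K_W = (4C−1)/(4C−4)+0.615/C = 1.1194
τ_max = K_W·8FD/(πd³) = 1.1194·75.734 = 84.779 MPa
τ_max > 80.6 MPa → exceeds allowable

(a) 25 coils; (b) NO, τ_max = 84.8 MPa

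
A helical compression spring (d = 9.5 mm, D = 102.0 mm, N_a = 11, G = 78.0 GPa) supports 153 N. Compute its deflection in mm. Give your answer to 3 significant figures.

k = Gd⁴/(8D³N_a) = (78.0×10³)(9.5⁴)/(8·102.0³·11) = 6.8031 N/mm
δ = F/k = 153 / 6.8031 = 22.49 mm

22.5 mm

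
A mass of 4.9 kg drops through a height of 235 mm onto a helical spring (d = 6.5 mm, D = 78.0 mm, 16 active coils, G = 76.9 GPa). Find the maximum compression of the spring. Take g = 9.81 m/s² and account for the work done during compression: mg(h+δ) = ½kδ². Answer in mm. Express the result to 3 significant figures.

k = Gd⁴/(8D³N_a) = (76.9×10³)(6.5⁴)/(8·78.0³·16) = 2.2599 N/mm
W = mg = 4.9 × 9.81 = 48.069 N
½kδ² − Wδ − Wh = 0 → δ = (W + √(W² + 2kWh))/k
δ = (48.069 + √(2310.6 + 51056.3))/2.2599 = (48.069 + 231.01)/2.2599 = 123.49 mm

123 mm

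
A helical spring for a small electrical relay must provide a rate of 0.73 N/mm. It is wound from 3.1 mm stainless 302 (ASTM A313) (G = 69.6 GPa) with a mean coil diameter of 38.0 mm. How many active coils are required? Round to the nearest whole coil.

20

N_a = Gd⁴/(8D³k) = (69.6×10³ × 3.1⁴)/(8 × 38.0³ × 0.73)
    = 6.42771e+06 / 320452 = 20.06 → 20 coils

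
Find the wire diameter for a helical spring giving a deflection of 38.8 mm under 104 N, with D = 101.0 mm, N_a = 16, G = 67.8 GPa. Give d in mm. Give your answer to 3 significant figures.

Required rate k = F/δ = 104/38.8 = 2.6804 N/mm
d = (8D³N_a·k / G)^(1/4) = (8·101.0³·16·2.6804 / (67.8×10³))^0.25
  = (5213.7)^0.25 = 8.4974 mm

8.50 mm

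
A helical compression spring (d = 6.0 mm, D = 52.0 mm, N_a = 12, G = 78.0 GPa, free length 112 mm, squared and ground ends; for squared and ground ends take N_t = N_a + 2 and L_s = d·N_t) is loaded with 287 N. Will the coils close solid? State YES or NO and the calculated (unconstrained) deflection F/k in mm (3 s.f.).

k = Gd⁴/(8D³N_a) = (78.0×10³)(6.0⁴)/(8·52.0³·12) = 7.4889 N/mm
N_t = 14; L_s = 6.0·14 = 84 mm; δ_solid = L₀ − L_s = 112 − 84 = 28 mm
δ = F/k = 287/7.4889 = 38.323 mm
δ ≥ δ_solid → spring goes solid

YES, δ = 38.3 mm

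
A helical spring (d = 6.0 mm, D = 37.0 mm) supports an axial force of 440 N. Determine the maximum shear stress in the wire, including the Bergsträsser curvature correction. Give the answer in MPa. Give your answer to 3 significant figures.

Spring index C = D/d = 37.0/6.0 = 6.1667
K_B = (4C+2)/(4C−3) = 26.667/21.667 = 1.2308
τ₀ = 8FD/(πd³) = 8·440·37.0/(π·6.0³) = 130240/678.58 = 191.93 MPa
τ_max = K·τ₀ = 1.2308 × 191.93 = 236.22 MPa

236 MPa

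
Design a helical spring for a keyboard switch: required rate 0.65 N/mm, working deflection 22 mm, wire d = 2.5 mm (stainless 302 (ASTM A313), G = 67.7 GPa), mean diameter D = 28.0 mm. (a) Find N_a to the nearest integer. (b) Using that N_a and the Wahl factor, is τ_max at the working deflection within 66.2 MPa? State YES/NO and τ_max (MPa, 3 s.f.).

(a) 23 coils; (b) NO, τ_max = 74.2 MPa

N_a = Gd⁴/(8D³k) = (67.7×10³)(2.5⁴)/(8·28.0³·0.65) = 23.17 → N_a = 23
Actual rate k = Gd⁴/(8D³·23) = 0.65472 N/mm
Working load F = kδ = 0.65472·22 = 14.404 N
C = 28.0/2.5 = 11.2000; K_W = (4C−1)/(4C−4)+0.615/C = 1.1284
τ_max = K_W·8FD/(πd³) = 1.1284·65.729 = 74.171 MPa
τ_max > 66.2 MPa → exceeds allowable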